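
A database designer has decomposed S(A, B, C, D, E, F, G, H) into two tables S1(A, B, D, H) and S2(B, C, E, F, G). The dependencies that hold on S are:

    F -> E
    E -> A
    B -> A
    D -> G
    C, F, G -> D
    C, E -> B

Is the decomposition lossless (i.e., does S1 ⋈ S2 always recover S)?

Common attributes: S1 ∩ S2 = {B}.
Closure of {B}: B → A applies, adding A. So (B)⁺ = {A, B}.
The closure contains neither all of S1 = {A, B, D, H} nor all of S2 = {B, C, E, F, G}, so the common attributes are not a superkey of either fragment. The join is lossy.

No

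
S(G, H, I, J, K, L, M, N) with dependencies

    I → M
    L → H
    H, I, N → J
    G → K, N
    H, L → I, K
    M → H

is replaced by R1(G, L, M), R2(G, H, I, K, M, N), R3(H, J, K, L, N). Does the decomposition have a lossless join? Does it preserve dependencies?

lossy and not dependency-preserving

Lossless test (chase): Rows 1 and 3 agree on L; apply L→H and equate their H entries. Rows 1 and 2 agree on G; apply G→K, N and equate their K, N entries. Rows 1 and 3 agree on H, L; apply H, L→I, K and equate their I, K entries. Rows 1 and 3 agree on I; apply I→M and equate their M entries. Rows 1 and 3 agree on H, I, N; apply H, I, N→J and equate their J entries. No row becomes fully distinguished — the join is lossy.
Dependency preservation: the restricted closure of {H, I, N} across the fragments never reaches {J}, so H, I, N → J cannot be enforced without a join — not preserved.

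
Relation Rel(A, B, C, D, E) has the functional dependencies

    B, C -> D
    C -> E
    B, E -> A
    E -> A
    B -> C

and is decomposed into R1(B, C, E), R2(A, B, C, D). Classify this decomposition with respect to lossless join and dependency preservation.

lossless but not dependency-preserving

Lossless test: (B, C)⁺ = {A, B, C, D, E}, which contains all of one fragment — lossless.
Dependency preservation: the restricted closure of {E} across the fragments never reaches {A}, so E → A cannot be enforced without a join — not preserved.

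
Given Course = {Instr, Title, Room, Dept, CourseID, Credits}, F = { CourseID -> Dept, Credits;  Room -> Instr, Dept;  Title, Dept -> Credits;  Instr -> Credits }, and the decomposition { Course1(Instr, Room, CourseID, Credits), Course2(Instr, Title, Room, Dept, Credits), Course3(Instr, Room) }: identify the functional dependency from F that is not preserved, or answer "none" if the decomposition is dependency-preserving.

Check CourseID → Dept, Credits: no single fragment contains all of {Dept, CourseID, Credits}, and the restricted closure of {CourseID} across the fragments never reaches {Dept, Credits}.
Room → Instr, Dept is preserved.
Title, Dept → Credits is preserved.
Instr → Credits is preserved.

CourseID -> Dept, Credits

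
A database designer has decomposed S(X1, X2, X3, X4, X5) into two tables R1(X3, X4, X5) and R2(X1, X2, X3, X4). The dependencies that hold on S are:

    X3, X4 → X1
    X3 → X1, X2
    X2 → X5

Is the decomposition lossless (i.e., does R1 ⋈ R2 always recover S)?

Yes

Common attributes: R1 ∩ R2 = {X3, X4}.
Closure of {X3, X4}: X3, X4 → X1 applies, adding X1; X3 → X1, X2 applies, adding X2; X2 → X5 applies, adding X5. So (X3, X4)⁺ = {X1, X2, X3, X4, X5}.
This closure contains every attribute of R1, so R1 ∩ R2 → R1. The join is lossless.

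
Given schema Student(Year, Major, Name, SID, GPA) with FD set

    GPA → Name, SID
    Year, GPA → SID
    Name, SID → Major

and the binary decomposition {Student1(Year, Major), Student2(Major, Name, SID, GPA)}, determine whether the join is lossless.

Common attributes: Student1 ∩ Student2 = {Major}.
No dependency enlarges {Major}, so (Major)⁺ = {Major}.
The closure contains neither all of Student1 = {Year, Major} nor all of Student2 = {Major, Name, SID, GPA}, so the common attributes are not a superkey of either fragment. The join is lossy.

No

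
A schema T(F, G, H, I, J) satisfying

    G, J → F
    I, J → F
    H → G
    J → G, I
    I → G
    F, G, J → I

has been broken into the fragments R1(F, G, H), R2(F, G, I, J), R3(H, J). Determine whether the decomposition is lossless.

Chase test. Columns are F, G, H, I, J; row i has aⱼ where attribute j ∈ Ri, else bᵢⱼ.
Initial tableau (one row per fragment):
  row 1: a1 a2 a3 b14 b15
  row 2: a1 a2 b23 a4 a5
  row 3: b31 b32 a3 b34 a5
Rows 1 and 3 agree on H; apply H→G and equate their G entries.
Rows 2 and 3 agree on J; apply J→G, I and equate their G, I entries.
Rows 2 and 3 agree on G, J; apply G, J→F and equate their F entries.
Row 3 is now all distinguished symbols — the join is lossless.

Yes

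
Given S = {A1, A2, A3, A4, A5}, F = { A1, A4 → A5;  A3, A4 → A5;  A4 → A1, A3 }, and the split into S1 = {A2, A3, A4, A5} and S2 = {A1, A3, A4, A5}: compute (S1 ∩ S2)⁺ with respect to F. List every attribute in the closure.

S1 ∩ S2 = {A3, A4, A5}.
A4 → A1, A3 applies, adding A1
Closure: {A1, A3, A4, A5}.

A1, A3, A4, A5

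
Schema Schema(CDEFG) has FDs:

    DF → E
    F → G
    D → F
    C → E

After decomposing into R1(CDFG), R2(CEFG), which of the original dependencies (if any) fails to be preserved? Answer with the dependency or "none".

DF → E

Check DF → E: no single fragment contains all of {DEF}, and the restricted closure of {DF} across the fragments never reaches {E}.
F → G is preserved.
D → F is preserved.
C → E is preserved.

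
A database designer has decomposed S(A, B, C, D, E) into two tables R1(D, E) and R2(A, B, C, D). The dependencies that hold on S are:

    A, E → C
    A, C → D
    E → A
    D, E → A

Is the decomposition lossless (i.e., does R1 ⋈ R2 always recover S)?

No

Common attributes: R1 ∩ R2 = {D}.
No dependency enlarges {D}, so (D)⁺ = {D}.
The closure contains neither all of R1 = {D, E} nor all of R2 = {A, B, C, D}, so the common attributes are not a superkey of either fragment. The join is lossy.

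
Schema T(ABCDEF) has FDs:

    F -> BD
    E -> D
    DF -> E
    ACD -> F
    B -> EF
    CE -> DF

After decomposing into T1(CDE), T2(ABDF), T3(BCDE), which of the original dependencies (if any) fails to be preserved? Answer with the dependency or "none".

ACD -> F

Check ACD → F: no single fragment contains all of {ACDF}, and the restricted closure of {ACD} across the fragments never reaches {F}.
F → BD is preserved.
E → D is preserved.
DF → E is preserved.
B → EF is preserved.
CE → DF is preserved.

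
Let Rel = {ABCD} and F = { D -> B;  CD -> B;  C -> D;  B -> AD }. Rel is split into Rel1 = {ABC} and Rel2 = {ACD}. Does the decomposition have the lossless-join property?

Yes

Common attributes: Rel1 ∩ Rel2 = {AC}.
Closure of {AC}: C → D applies, adding D; D → B applies, adding B. So (AC)⁺ = {ABCD}.
This closure contains every attribute of Rel1, so Rel1 ∩ Rel2 → Rel1. The join is lossless.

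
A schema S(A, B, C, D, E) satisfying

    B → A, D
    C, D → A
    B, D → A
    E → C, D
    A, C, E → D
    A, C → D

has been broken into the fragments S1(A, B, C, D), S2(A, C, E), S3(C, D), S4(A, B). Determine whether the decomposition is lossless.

No

Chase test. Columns are A, B, C, D, E; row i has aⱼ where attribute j ∈ Si, else bᵢⱼ.
Initial tableau (one row per fragment):
  row 1: a1 a2 a3 a4 b15
  row 2: a1 b22 a3 b24 a5
  row 3: b31 b32 a3 a4 b35
  row 4: a1 a2 b43 b44 b45
Rows 1 and 4 agree on B; apply B→A, D and equate their A, D entries.
Rows 1 and 3 agree on C, D; apply C, D→A and equate their A entries.
Rows 1 and 2 agree on A, C; apply A, C→D and equate their D entries.
No row becomes fully distinguished — the join is lossy.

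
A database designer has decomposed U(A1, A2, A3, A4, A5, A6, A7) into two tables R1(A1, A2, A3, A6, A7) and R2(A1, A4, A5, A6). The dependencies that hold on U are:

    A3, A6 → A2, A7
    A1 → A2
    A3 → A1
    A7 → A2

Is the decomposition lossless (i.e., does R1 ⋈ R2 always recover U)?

No

Common attributes: R1 ∩ R2 = {A1, A6}.
Closure of {A1, A6}: A1 → A2 applies, adding A2. So (A1, A6)⁺ = {A1, A2, A6}.
The closure contains neither all of R1 = {A1, A2, A3, A6, A7} nor all of R2 = {A1, A4, A5, A6}, so the common attributes are not a superkey of either fragment. The join is lossy.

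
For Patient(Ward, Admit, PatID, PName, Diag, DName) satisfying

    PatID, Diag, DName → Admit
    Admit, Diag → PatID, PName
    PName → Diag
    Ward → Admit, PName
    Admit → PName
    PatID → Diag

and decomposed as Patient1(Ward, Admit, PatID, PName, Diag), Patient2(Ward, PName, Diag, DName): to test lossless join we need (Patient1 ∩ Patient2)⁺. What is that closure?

Ward, Admit, PatID, PName, Diag

Patient1 ∩ Patient2 = {Ward, PName, Diag}.
Ward → Admit, PName applies, adding Admit
Admit, Diag → PatID, PName applies, adding PatID
Closure: {Ward, Admit, PatID, PName, Diag}.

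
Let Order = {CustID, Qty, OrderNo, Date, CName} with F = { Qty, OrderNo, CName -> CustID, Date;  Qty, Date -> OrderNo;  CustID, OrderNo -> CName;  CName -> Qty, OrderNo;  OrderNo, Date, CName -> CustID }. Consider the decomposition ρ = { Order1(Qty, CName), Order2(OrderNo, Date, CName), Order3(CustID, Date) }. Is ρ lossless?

No

Chase test. Columns are CustID, Qty, OrderNo, Date, CName; row i has aⱼ where attribute j ∈ Orderi, else bᵢⱼ.
Initial tableau (one row per fragment):
  row 1: b11 a2 b13 b14 a5
  row 2: b21 b22 a3 a4 a5
  row 3: a1 b32 b33 a4 b35
Rows 1 and 2 agree on CName; apply CName→Qty, OrderNo and equate their Qty, OrderNo entries.
Rows 1 and 2 agree on Qty, OrderNo, CName; apply Qty, OrderNo, CName→CustID, Date and equate their CustID, Date entries.
No row becomes fully distinguished — the join is lossy.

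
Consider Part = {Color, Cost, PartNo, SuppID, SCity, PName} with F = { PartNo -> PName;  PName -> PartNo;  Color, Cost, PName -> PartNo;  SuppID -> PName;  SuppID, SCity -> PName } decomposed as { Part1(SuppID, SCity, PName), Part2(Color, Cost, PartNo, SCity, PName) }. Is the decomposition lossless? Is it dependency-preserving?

Lossless test: (SCity, PName)⁺ = {PartNo, SCity, PName}, which is a superkey of neither fragment — lossy.
Dependency preservation: every FD's attributes lie within a single fragment, so each can be enforced locally — preserved.

lossy but dependency-preserving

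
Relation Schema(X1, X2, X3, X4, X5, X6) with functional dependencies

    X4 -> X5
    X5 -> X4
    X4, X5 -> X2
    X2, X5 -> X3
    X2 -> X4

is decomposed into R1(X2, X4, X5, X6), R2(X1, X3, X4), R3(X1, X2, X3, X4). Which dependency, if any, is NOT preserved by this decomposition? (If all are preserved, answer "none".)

none

X4 → X5 lies within R1.
X5 → X4 lies within R1.
X4, X5 → X2 lies within R1.
X2, X5 → X3: restricted closure across fragments reaches X3.
X2 → X4 lies within R1.
Every dependency is enforceable on the fragments, so the decomposition is dependency-preserving.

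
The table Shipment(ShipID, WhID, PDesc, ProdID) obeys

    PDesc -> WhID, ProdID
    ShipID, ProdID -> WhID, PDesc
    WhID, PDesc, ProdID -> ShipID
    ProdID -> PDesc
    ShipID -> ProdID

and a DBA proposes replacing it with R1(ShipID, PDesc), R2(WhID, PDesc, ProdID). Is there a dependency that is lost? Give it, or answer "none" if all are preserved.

PDesc → WhID, ProdID lies within R2.
ShipID, ProdID → WhID, PDesc: restricted closure across fragments reaches WhID, PDesc.
WhID, PDesc, ProdID → ShipID: restricted closure across fragments reaches ShipID.
ProdID → PDesc lies within R2.
ShipID → ProdID: restricted closure across fragments reaches ProdID.
Every dependency is enforceable on the fragments, so the decomposition is dependency-preserving.

none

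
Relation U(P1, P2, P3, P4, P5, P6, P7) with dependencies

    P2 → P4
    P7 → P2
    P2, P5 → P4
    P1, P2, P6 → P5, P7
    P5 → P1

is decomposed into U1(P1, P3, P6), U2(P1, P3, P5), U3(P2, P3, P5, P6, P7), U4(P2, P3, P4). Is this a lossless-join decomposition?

Chase test. Columns are P1, P2, P3, P4, P5, P6, P7; row i has aⱼ where attribute j ∈ Ui, else bᵢⱼ.
Initial tableau (one row per fragment):
  row 1: a1 b12 a3 b14 b15 a6 b17
  row 2: a1 b22 a3 b24 a5 b26 b27
  row 3: b31 a2 a3 b34 a5 a6 a7
  row 4: b41 a2 a3 a4 b45 b46 b47
Rows 3 and 4 agree on P2; apply P2→P4 and equate their P4 entries.
Rows 2 and 3 agree on P5; apply P5→P1 and equate their P1 entries.
Row 3 is now all distinguished symbols — the join is lossless.

Yes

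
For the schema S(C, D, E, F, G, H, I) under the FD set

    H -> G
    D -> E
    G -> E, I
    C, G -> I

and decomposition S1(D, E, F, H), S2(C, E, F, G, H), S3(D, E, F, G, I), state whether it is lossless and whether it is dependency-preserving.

Lossless test (chase): Rows 1 and 2 agree on H; apply H→G and equate their G entries. Rows 1 and 2 agree on G; apply G→E, I and equate their E, I entries. Rows 1 and 3 agree on G; apply G→E, I and equate their E, I entries. No row becomes fully distinguished — the join is lossy.
Dependency preservation: C, G → I is not contained in any single fragment, but the restricted closure of its left-hand side across the fragments still reaches the right-hand side; the remaining FDs each lie inside some fragment. All dependencies are preserved.

lossy but dependency-preserving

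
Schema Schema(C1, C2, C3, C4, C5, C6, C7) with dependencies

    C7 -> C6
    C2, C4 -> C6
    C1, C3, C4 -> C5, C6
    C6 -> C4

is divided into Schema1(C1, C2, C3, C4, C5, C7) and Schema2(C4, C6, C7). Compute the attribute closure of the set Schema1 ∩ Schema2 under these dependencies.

Schema1 ∩ Schema2 = {C4, C7}.
C7 → C6 applies, adding C6
Closure: {C4, C6, C7}.

C4, C6, C7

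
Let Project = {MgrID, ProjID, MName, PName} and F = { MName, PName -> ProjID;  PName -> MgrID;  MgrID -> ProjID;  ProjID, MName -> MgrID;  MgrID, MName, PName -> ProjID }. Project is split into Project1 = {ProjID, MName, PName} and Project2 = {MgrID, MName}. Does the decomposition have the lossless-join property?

Common attributes: Project1 ∩ Project2 = {MName}.
No dependency enlarges {MName}, so (MName)⁺ = {MName}.
The closure contains neither all of Project1 = {ProjID, MName, PName} nor all of Project2 = {MgrID, MName}, so the common attributes are not a superkey of either fragment. The join is lossy.

No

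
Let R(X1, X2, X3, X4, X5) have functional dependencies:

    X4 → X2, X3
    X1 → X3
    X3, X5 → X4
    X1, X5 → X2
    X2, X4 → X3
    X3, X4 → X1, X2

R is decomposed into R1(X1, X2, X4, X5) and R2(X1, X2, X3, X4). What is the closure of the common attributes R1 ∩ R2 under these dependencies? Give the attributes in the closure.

R1 ∩ R2 = {X1, X2, X4}.
X4 → X2, X3 applies, adding X3
Closure: {X1, X2, X3, X4}.

X1, X2, X3, X4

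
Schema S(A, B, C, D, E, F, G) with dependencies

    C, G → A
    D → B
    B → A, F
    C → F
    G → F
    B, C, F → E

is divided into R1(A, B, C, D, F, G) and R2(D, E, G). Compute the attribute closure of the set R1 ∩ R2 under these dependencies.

R1 ∩ R2 = {D, G}.
D → B applies, adding B
B → A, F applies, adding A, F
Closure: {A, B, D, F, G}.

A, B, D, F, G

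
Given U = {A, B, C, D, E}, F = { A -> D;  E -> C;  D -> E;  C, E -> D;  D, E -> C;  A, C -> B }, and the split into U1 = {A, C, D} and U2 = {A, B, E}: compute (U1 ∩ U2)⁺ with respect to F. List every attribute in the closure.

U1 ∩ U2 = {A}.
A → D applies, adding D
D → E applies, adding E
D, E → C applies, adding C
A, C → B applies, adding B
Closure: {A, B, C, D, E}.

A, B, C, D, E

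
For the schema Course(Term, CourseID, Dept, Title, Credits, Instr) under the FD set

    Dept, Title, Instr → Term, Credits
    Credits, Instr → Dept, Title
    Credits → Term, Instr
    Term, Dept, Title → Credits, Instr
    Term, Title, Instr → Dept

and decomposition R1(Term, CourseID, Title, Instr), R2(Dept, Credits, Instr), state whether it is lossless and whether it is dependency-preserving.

Lossless test: (Instr)⁺ = {Instr}, which is a superkey of neither fragment — lossy.
Dependency preservation: the restricted closure of {Dept, Title, Instr} across the fragments never reaches {Term, Credits}, so Dept, Title, Instr → Term, Credits cannot be enforced without a join — not preserved.

lossy and not dependency-preserving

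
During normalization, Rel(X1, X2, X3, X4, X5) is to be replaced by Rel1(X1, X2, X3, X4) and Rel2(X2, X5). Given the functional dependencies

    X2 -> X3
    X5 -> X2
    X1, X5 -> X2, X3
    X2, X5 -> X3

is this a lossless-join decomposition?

No

Common attributes: Rel1 ∩ Rel2 = {X2}.
Closure of {X2}: X2 → X3 applies, adding X3. So (X2)⁺ = {X2, X3}.
The closure contains neither all of Rel1 = {X1, X2, X3, X4} nor all of Rel2 = {X2, X5}, so the common attributes are not a superkey of either fragment. The join is lossy.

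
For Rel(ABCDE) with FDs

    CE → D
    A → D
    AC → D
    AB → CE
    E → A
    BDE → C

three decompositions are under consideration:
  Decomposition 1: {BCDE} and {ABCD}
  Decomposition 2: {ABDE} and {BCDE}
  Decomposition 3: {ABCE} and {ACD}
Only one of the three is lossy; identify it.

Decomposition 1: common = {BCD}, closure = {BCD} → lossy.
Decomposition 2: common = {BDE}, closure = {ABCDE} → lossless.
Decomposition 3: common = {AC}, closure = {ACD} → lossless.

Decomposition 1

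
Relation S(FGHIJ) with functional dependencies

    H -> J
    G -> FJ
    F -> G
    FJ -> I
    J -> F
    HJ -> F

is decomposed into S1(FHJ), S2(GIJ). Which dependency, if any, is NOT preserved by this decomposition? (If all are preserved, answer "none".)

none

H → J lies within S1.
G → FJ: restricted closure across fragments reaches FJ.
F → G: restricted closure across fragments reaches G.
FJ → I: restricted closure across fragments reaches I.
J → F lies within S1.
HJ → F lies within S1.
Every dependency is enforceable on the fragments, so the decomposition is dependency-preserving.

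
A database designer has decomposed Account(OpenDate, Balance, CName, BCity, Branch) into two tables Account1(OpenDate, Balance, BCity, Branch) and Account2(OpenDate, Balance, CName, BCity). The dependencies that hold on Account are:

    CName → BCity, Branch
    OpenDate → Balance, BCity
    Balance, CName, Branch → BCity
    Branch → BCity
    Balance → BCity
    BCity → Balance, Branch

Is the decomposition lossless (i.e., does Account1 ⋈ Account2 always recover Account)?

Yes

Common attributes: Account1 ∩ Account2 = {OpenDate, Balance, BCity}.
Closure of {OpenDate, Balance, BCity}: BCity → Balance, Branch applies, adding Branch. So (OpenDate, Balance, BCity)⁺ = {OpenDate, Balance, BCity, Branch}.
This closure contains every attribute of Account1, so Account1 ∩ Account2 → Account1. The join is lossless.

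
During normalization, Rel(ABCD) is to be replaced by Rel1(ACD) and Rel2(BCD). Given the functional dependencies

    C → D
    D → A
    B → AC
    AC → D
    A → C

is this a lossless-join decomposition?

Common attributes: Rel1 ∩ Rel2 = {CD}.
Closure of {CD}: D → A applies, adding A. So (CD)⁺ = {ACD}.
This closure contains every attribute of Rel1, so Rel1 ∩ Rel2 → Rel1. The join is lossless.

Yes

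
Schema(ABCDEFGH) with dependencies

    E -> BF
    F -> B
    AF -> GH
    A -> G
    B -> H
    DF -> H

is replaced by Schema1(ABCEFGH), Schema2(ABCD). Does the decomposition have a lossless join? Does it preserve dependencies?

Lossless test: (ABC)⁺ = {ABCGH}, which is a superkey of neither fragment — lossy.
Dependency preservation: DF → H is not contained in any single fragment, but the restricted closure of its left-hand side across the fragments still reaches the right-hand side; the remaining FDs each lie inside some fragment. All dependencies are preserved.

lossy but dependency-preserving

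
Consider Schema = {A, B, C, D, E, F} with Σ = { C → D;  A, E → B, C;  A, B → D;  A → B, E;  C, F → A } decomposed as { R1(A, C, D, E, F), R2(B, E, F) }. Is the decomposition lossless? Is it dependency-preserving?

lossy and not dependency-preserving

Lossless test: (E, F)⁺ = {E, F}, which is a superkey of neither fragment — lossy.
Dependency preservation: the restricted closure of {A, E} across the fragments never reaches {B, C}, so A, E → B, C cannot be enforced without a join — not preserved.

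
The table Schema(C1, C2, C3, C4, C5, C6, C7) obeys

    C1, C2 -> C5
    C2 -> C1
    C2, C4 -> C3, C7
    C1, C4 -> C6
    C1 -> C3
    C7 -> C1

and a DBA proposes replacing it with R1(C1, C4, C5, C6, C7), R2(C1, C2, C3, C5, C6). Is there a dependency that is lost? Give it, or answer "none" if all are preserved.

Check C2, C4 → C3, C7: no single fragment contains all of {C2, C3, C4, C7}, and the restricted closure of {C2, C4} across the fragments never reaches {C3, C7}.
C1, C2 → C5 is preserved.
C2 → C1 is preserved.
C1, C4 → C6 is preserved.
C1 → C3 is preserved.
C7 → C1 is preserved.

C2, C4 -> C3, C7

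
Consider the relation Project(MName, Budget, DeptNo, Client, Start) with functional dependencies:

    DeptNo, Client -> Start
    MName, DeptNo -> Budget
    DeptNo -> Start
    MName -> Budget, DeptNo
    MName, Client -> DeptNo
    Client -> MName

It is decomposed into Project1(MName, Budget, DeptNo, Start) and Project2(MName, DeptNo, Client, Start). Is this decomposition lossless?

Yes

Common attributes: Project1 ∩ Project2 = {MName, DeptNo, Start}.
Closure of {MName, DeptNo, Start}: MName, DeptNo → Budget applies, adding Budget. So (MName, DeptNo, Start)⁺ = {MName, Budget, DeptNo, Start}.
This closure contains every attribute of Project1, so Project1 ∩ Project2 → Project1. The join is lossless.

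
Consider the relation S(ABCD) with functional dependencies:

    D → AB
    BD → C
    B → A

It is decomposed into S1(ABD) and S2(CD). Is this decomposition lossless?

Common attributes: S1 ∩ S2 = {D}.
Closure of {D}: D → AB applies, adding AB; BD → C applies, adding C. So (D)⁺ = {ABCD}.
This closure contains every attribute of S1, so S1 ∩ S2 → S1. The join is lossless.

Yes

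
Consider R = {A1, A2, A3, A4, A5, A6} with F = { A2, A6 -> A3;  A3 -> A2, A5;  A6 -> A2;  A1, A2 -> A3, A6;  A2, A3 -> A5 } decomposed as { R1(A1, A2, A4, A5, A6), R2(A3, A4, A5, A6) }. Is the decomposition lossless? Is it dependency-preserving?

lossless but not dependency-preserving

Lossless test: (A4, A5, A6)⁺ = {A2, A3, A4, A5, A6}, which contains all of one fragment — lossless.
Dependency preservation: the restricted closure of {A3} across the fragments never reaches {A2, A5}, so A3 → A2, A5 cannot be enforced without a join — not preserved.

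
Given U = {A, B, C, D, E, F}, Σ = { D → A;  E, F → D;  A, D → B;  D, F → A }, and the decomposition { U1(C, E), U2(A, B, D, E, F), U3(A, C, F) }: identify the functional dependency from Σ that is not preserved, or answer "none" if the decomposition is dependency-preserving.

D → A lies within U2.
E, F → D lies within U2.
A, D → B lies within U2.
D, F → A lies within U2.
Every dependency is enforceable on the fragments, so the decomposition is dependency-preserving.

none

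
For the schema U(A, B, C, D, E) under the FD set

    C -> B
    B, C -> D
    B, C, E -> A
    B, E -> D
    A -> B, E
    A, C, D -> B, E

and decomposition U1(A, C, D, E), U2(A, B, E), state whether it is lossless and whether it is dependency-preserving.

Lossless test: (A, E)⁺ = {A, B, D, E}, which contains all of one fragment — lossless.
Dependency preservation: the restricted closure of {C} across the fragments never reaches {B}, so C → B cannot be enforced without a join — not preserved.

lossless but not dependency-preserving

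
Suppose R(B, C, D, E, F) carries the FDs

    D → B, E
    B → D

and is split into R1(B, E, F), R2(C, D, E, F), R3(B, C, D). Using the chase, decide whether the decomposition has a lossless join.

Chase test. Columns are B, C, D, E, F; row i has aⱼ where attribute j ∈ Ri, else bᵢⱼ.
Initial tableau (one row per fragment):
  row 1: a1 b12 b13 a4 a5
  row 2: b21 a2 a3 a4 a5
  row 3: a1 a2 a3 b34 b35
Rows 2 and 3 agree on D; apply D→B, E and equate their B, E entries.
Rows 1 and 2 agree on B; apply B→D and equate their D entries.
Row 2 is now all distinguished symbols — the join is lossless.

Yes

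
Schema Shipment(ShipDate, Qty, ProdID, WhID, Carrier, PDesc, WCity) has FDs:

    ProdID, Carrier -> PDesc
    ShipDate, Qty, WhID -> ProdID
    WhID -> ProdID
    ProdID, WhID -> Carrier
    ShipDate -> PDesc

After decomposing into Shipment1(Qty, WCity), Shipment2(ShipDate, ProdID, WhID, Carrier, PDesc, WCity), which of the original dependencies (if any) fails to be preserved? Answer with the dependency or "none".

none

ProdID, Carrier → PDesc lies within Shipment2.
ShipDate, Qty, WhID → ProdID: restricted closure across fragments reaches ProdID.
WhID → ProdID lies within Shipment2.
ProdID, WhID → Carrier lies within Shipment2.
ShipDate → PDesc lies within Shipment2.
Every dependency is enforceable on the fragments, so the decomposition is dependency-preserving.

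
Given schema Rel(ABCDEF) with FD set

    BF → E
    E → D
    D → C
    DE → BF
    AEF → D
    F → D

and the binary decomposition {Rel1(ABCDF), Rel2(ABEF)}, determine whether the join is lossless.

Common attributes: Rel1 ∩ Rel2 = {ABF}.
Closure of {ABF}: BF → E applies, adding E; E → D applies, adding D; D → C applies, adding C. So (ABF)⁺ = {ABCDEF}.
This closure contains every attribute of Rel1, so Rel1 ∩ Rel2 → Rel1. The join is lossless.

Yes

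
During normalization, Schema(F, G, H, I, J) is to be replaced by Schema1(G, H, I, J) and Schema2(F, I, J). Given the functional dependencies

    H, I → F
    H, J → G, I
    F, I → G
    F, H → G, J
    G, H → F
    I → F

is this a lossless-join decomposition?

Common attributes: Schema1 ∩ Schema2 = {I, J}.
Closure of {I, J}: I → F applies, adding F; F, I → G applies, adding G. So (I, J)⁺ = {F, G, I, J}.
This closure contains every attribute of Schema2, so Schema1 ∩ Schema2 → Schema2. The join is lossless.

Yes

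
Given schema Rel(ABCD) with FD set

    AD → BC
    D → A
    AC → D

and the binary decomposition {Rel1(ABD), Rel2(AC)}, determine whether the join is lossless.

No

Common attributes: Rel1 ∩ Rel2 = {A}.
No dependency enlarges {A}, so (A)⁺ = {A}.
The closure contains neither all of Rel1 = {ABD} nor all of Rel2 = {AC}, so the common attributes are not a superkey of either fragment. The join is lossy.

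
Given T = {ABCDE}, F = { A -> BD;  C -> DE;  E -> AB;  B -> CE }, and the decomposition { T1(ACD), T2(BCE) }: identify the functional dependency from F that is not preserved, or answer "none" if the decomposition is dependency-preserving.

none

A → BD: restricted closure across fragments reaches BD.
C → DE: restricted closure across fragments reaches DE.
E → AB: restricted closure across fragments reaches AB.
B → CE lies within T2.
Every dependency is enforceable on the fragments, so the decomposition is dependency-preserving.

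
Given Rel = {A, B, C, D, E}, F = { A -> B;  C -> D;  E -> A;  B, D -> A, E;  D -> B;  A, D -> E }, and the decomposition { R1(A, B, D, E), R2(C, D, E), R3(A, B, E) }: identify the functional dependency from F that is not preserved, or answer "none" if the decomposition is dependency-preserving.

none

A → B lies within R1.
C → D lies within R2.
E → A lies within R1.
B, D → A, E lies within R1.
D → B lies within R1.
A, D → E lies within R1.
Every dependency is enforceable on the fragments, so the decomposition is dependency-preserving.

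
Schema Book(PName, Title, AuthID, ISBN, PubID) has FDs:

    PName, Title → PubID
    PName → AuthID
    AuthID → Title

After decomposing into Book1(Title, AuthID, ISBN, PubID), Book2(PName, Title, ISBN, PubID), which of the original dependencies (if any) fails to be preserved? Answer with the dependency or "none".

PName → AuthID

Check PName → AuthID: no single fragment contains all of {PName, AuthID}, and the restricted closure of {PName} across the fragments never reaches {AuthID}.
PName, Title → PubID is preserved.
AuthID → Title is preserved.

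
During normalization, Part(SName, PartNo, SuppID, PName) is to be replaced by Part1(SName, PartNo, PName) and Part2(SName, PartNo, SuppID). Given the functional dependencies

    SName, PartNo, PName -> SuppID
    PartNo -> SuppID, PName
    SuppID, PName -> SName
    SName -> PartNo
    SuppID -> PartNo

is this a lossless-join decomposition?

Yes

Common attributes: Part1 ∩ Part2 = {SName, PartNo}.
Closure of {SName, PartNo}: PartNo → SuppID, PName applies, adding SuppID, PName. So (SName, PartNo)⁺ = {SName, PartNo, SuppID, PName}.
This closure contains every attribute of Part1, so Part1 ∩ Part2 → Part1. The join is lossless.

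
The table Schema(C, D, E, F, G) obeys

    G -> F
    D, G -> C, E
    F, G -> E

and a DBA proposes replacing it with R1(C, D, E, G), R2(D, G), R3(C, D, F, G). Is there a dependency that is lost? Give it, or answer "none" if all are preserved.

G → F lies within R3.
D, G → C, E lies within R1.
F, G → E: restricted closure across fragments reaches E.
Every dependency is enforceable on the fragments, so the decomposition is dependency-preserving.

none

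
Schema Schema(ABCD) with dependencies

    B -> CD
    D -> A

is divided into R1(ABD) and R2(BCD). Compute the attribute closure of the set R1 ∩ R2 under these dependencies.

R1 ∩ R2 = {BD}.
B → CD applies, adding C
D → A applies, adding A
Closure: {ABCD}.

ABCD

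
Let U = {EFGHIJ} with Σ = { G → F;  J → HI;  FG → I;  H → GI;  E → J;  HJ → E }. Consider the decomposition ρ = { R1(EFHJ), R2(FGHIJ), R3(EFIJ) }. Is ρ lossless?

Chase test. Columns are EFGHIJ; row i has aⱼ where attribute j ∈ Ri, else bᵢⱼ.
Initial tableau (one row per fragment):
  row 1: a1 a2 b13 a4 b15 a6
  row 2: b21 a2 a3 a4 a5 a6
  row 3: a1 a2 b33 b34 a5 a6
Rows 1 and 2 agree on J; apply J→HI and equate their HI entries.
Rows 1 and 3 agree on J; apply J→HI and equate their HI entries.
Rows 1 and 2 agree on H; apply H→GI and equate their GI entries.
Rows 1 and 3 agree on H; apply H→GI and equate their GI entries.
Rows 1 and 2 agree on HJ; apply HJ→E and equate their E entries.
Row 1 is now all distinguished symbols — the join is lossless.

Yes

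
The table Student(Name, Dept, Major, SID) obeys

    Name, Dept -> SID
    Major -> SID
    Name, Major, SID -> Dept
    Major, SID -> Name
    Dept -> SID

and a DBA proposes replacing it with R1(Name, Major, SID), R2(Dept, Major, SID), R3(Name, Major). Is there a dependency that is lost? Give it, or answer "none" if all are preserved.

none

Name, Dept → SID: restricted closure across fragments reaches SID.
Major → SID lies within R1.
Name, Major, SID → Dept: restricted closure across fragments reaches Dept.
Major, SID → Name lies within R1.
Dept → SID lies within R2.
Every dependency is enforceable on the fragments, so the decomposition is dependency-preserving.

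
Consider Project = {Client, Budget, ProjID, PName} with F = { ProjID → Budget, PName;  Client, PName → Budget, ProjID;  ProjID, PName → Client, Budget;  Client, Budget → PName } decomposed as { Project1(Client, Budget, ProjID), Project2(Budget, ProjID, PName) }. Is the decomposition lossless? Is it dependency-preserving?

Lossless test: (Budget, ProjID)⁺ = {Client, Budget, ProjID, PName}, which contains all of one fragment — lossless.
Dependency preservation: the restricted closure of {Client, PName} across the fragments never reaches {Budget, ProjID}, so Client, PName → Budget, ProjID cannot be enforced without a join — not preserved.

lossless but not dependency-preserving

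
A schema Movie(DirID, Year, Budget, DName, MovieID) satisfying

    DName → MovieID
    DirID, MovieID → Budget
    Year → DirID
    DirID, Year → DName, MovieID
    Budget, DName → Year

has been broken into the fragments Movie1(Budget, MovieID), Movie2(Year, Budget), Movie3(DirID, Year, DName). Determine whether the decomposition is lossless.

No

Chase test. Columns are DirID, Year, Budget, DName, MovieID; row i has aⱼ where attribute j ∈ Moviei, else bᵢⱼ.
Initial tableau (one row per fragment):
  row 1: b11 b12 a3 b14 a5
  row 2: b21 a2 a3 b24 b25
  row 3: a1 a2 b33 a4 b35
Rows 2 and 3 agree on Year; apply Year→DirID and equate their DirID entries.
Rows 2 and 3 agree on DirID, Year; apply DirID, Year→DName, MovieID and equate their DName, MovieID entries.
Rows 2 and 3 agree on DirID, MovieID; apply DirID, MovieID→Budget and equate their Budget entries.
No row becomes fully distinguished — the join is lossy.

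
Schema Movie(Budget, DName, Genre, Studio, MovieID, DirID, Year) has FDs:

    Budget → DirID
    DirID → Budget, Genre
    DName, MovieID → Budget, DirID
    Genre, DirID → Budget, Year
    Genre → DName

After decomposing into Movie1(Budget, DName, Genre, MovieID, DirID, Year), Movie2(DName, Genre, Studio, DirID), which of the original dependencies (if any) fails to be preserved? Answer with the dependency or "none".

Budget → DirID lies within Movie1.
DirID → Budget, Genre lies within Movie1.
DName, MovieID → Budget, DirID lies within Movie1.
Genre, DirID → Budget, Year lies within Movie1.
Genre → DName lies within Movie1.
Every dependency is enforceable on the fragments, so the decomposition is dependency-preserving.

none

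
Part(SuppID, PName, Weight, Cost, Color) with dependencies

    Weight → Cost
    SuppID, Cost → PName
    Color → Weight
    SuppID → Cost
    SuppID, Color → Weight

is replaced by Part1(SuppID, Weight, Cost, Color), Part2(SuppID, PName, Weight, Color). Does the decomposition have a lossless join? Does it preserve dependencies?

lossless and dependency-preserving

Lossless test: (SuppID, Weight, Color)⁺ = {SuppID, PName, Weight, Cost, Color}, which contains all of one fragment — lossless.
Dependency preservation: SuppID, Cost → PName is not contained in any single fragment, but the restricted closure of its left-hand side across the fragments still reaches the right-hand side; the remaining FDs each lie inside some fragment. All dependencies are preserved.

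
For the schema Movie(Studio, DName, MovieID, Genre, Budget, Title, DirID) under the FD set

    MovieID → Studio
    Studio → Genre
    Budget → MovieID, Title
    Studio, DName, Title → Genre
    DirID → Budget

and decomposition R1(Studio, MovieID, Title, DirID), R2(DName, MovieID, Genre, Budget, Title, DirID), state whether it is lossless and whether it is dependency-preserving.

Lossless test: (MovieID, Title, DirID)⁺ = {Studio, MovieID, Genre, Budget, Title, DirID}, which contains all of one fragment — lossless.
Dependency preservation: the restricted closure of {Studio} across the fragments never reaches {Genre}, so Studio → Genre cannot be enforced without a join — not preserved.

lossless but not dependency-preserving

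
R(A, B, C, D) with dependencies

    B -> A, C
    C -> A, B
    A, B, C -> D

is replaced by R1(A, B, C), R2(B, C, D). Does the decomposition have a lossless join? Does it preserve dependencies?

lossless and dependency-preserving

Lossless test: (B, C)⁺ = {A, B, C, D}, which contains all of one fragment — lossless.
Dependency preservation: A, B, C → D is not contained in any single fragment, but the restricted closure of its left-hand side across the fragments still reaches the right-hand side; the remaining FDs each lie inside some fragment. All dependencies are preserved.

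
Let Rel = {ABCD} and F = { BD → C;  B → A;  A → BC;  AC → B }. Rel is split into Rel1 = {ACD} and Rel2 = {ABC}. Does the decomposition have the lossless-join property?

Common attributes: Rel1 ∩ Rel2 = {AC}.
Closure of {AC}: A → BC applies, adding B. So (AC)⁺ = {ABC}.
This closure contains every attribute of Rel2, so Rel1 ∩ Rel2 → Rel2. The join is lossless.

Yes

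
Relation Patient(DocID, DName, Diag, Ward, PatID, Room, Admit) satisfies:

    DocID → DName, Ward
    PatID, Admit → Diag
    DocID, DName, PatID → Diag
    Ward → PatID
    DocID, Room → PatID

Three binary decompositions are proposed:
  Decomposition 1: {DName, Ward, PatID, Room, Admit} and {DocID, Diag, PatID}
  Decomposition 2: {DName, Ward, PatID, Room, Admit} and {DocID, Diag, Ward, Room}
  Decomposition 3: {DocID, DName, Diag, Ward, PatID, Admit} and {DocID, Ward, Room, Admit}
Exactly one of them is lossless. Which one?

Decomposition 3

Decomposition 1: common = {PatID}, closure = {PatID} → lossy.
Decomposition 2: common = {Ward, Room}, closure = {Ward, PatID, Room} → lossy.
Decomposition 3: common = {DocID, Ward, Admit}, closure = {DocID, DName, Diag, Ward, PatID, Admit} → lossless.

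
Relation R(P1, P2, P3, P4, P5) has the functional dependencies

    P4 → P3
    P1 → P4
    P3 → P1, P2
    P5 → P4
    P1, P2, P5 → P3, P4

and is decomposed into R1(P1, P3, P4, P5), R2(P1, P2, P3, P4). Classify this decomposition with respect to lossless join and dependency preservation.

lossless and dependency-preserving

Lossless test: (P1, P3, P4)⁺ = {P1, P2, P3, P4}, which contains all of one fragment — lossless.
Dependency preservation: P1, P2, P5 → P3, P4 is not contained in any single fragment, but the restricted closure of its left-hand side across the fragments still reaches the right-hand side; the remaining FDs each lie inside some fragment. All dependencies are preserved.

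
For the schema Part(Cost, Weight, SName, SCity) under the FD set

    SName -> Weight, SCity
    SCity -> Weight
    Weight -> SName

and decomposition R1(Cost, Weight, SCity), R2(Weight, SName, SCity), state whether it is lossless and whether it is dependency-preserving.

lossless and dependency-preserving

Lossless test: (Weight, SCity)⁺ = {Weight, SName, SCity}, which contains all of one fragment — lossless.
Dependency preservation: every FD's attributes lie within a single fragment, so each can be enforced locally — preserved.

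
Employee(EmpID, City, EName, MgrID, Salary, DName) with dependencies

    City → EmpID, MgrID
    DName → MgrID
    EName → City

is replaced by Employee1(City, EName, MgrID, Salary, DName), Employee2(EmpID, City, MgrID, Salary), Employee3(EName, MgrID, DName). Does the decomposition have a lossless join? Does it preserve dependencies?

Lossless test (chase): Rows 1 and 2 agree on City; apply City→EmpID, MgrID and equate their EmpID, MgrID entries. Rows 1 and 3 agree on EName; apply EName→City and equate their City entries. Rows 1 and 3 agree on City; apply City→EmpID, MgrID and equate their EmpID, MgrID entries. Row 1 is now all distinguished symbols — the join is lossless.
Dependency preservation: every FD's attributes lie within a single fragment, so each can be enforced locally — preserved.

lossless and dependency-preserving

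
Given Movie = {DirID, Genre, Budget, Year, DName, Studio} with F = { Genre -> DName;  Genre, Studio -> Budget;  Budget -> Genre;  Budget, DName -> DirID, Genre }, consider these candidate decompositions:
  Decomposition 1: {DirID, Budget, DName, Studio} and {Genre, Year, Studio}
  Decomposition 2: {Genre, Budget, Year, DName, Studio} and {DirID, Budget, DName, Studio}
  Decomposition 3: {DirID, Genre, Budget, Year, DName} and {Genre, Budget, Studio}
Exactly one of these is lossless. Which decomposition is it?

Decomposition 2

Decomposition 1: common = {Studio}, closure = {Studio} → lossy.
Decomposition 2: common = {Budget, DName, Studio}, closure = {DirID, Genre, Budget, DName, Studio} → lossless.
Decomposition 3: common = {Genre, Budget}, closure = {DirID, Genre, Budget, DName} → lossy.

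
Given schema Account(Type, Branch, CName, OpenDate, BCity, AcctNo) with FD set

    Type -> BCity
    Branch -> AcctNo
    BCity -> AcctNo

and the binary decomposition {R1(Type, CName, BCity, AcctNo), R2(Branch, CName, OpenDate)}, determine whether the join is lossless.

Common attributes: R1 ∩ R2 = {CName}.
No dependency enlarges {CName}, so (CName)⁺ = {CName}.
The closure contains neither all of R1 = {Type, CName, BCity, AcctNo} nor all of R2 = {Branch, CName, OpenDate}, so the common attributes are not a superkey of either fragment. The join is lossy.

No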